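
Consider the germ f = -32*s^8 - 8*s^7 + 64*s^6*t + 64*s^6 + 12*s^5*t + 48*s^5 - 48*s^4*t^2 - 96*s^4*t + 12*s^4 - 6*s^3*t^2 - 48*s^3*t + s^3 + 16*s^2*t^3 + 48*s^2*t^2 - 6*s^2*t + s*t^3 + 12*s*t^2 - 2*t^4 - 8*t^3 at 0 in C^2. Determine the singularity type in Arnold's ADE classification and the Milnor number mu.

The Hessian of f at 0 is [[0, 0], [0, 0]] with rank 0, so corank 2. A Groebner basis of the Jacobian ideal J(f) in C{s,t} is {-3*s^2/824 + 3*s*t/206 + t^4 - t^3/824 - 3*t^2/206, s^3 + 291*s^2/412 - 291*s*t/103 - 3199*t^3/412 + 291*t^2/103, s^2*t + 193*s^2/824 - 193*s*t/206 - 9695*t^3/2472 + 193*t^2/206, 6*s^2/103 + s*t^2 - 24*s*t/103 - 204*t^3/103 + 24*t^2/103}; counting standard monomials gives mu = 7. Corank 2; j^3 = (s - 2*t)^3 is a perfect cube, so E-series; the 4-jet and mu = 7 give E_7.

Type E_7, Milnor number mu = 7.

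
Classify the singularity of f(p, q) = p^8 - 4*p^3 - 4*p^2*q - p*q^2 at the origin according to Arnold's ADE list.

D9

The Hessian of f at 0 has rank 0. Corank 2; j^3 = -p*(2*p + q)^2 has shape L^2 M (L != M), so D-series; mu = 9 gives D_9.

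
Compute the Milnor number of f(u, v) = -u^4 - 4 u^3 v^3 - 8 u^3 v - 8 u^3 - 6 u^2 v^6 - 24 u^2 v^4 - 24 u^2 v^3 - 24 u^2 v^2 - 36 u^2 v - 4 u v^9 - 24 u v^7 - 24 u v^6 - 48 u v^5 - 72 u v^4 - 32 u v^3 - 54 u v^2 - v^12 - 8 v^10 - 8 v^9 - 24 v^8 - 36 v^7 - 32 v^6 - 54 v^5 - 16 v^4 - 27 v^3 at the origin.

6

The Hessian of f at 0 is [[0, 0], [0, 0]] with rank 0, so corank 2. A Groebner basis of the Jacobian ideal J(f) in C{u,v} is {v^4, u*v^2 + 5*v^3/3, u^2 + 3*u*v + 9*v^2/4}; counting standard monomials gives mu = 6. Corank 2; j^3 = -(2*u + 3*v)^3 is a perfect cube, so E-series; the 4-jet and mu = 6 give E_6.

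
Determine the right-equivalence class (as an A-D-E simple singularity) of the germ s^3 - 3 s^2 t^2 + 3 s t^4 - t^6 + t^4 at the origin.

E_{6}

The Hessian of f at 0 has rank 0. Corank 2; j^3 = s^3 is a perfect cube, so E-series; the 4-jet and mu = 6 give E_6.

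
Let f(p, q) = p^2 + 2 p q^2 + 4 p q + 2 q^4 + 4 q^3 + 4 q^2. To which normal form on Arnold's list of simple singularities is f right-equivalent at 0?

A_{3}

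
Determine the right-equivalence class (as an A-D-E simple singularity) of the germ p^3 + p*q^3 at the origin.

The Hessian of f at 0 has rank 0. Corank 2; j^3 = p^3 is a perfect cube, so E-series; the 4-jet and mu = 7 give E_7.

E7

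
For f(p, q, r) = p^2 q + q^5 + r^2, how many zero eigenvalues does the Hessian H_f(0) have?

2

The Hessian at 0 is [[0, 0, 0], [0, 0, 0], [0, 0, 2]] of rank 1; hence corank 2.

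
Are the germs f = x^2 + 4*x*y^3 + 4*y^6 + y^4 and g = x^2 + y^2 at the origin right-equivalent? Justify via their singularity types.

The Hessian of f at 0 has rank 1. Corank 1: A-series; mu = 3 gives A_3. The Hessian of g at 0 has rank 2. Corank 0: nondegenerate Morse point, so A_1. f is A_3 but g is A_1, hence not right-equivalent.

No.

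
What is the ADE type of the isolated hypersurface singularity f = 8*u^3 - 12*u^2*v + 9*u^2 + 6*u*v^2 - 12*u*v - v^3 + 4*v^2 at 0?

A_2

The Hessian of f at 0 has rank 1. Corank 1: A-series; mu = 2 gives A_2.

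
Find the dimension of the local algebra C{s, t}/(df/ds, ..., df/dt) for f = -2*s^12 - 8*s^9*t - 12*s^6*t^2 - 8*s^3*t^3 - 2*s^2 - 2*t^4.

3

The Hessian of f at 0 is [[-4, 0], [0, 0]] with rank 1, so corank 1. A Groebner basis of the Jacobian ideal J(f) in C{s,t} is {t^3, s}; counting standard monomials gives mu = 3. Corank 1: A-series; mu = 3 gives A_3.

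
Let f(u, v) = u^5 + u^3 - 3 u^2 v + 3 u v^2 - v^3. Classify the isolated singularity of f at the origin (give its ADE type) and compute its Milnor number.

Type E8, Milnor number mu = 8.

The Hessian of f at 0 has rank 0. Corank 2; j^3 = (u - v)^3 is a perfect cube, so E-series; the 5-jet and mu = 8 give E_8.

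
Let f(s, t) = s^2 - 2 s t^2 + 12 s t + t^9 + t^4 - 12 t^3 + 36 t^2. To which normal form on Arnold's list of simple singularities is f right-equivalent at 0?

A_{8}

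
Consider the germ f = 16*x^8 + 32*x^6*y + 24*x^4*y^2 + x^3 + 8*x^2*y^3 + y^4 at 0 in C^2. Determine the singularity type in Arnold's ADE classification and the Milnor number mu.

Type E_{6}, Milnor number mu = 6.

The Hessian of f at 0 is [[0, 0], [0, 0]] with rank 0, so corank 2. A Groebner basis of the Jacobian ideal J(f) in C{x,y} is {y^3, x^2}; counting standard monomials gives mu = 6. Corank 2; j^3 = x^3 is a perfect cube, so E-series; the 4-jet and mu = 6 give E_6.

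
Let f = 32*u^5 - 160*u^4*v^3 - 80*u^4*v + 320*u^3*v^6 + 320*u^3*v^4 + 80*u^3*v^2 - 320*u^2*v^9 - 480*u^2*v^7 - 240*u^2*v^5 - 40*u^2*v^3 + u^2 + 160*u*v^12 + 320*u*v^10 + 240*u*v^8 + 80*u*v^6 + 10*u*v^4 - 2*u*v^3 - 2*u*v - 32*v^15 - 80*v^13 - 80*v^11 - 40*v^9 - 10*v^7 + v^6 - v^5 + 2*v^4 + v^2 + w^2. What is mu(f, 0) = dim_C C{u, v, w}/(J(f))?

4

The Hessian of f at 0 is [[2, -2, 0], [-2, 2, 0], [0, 0, 2]] with rank 2, so corank 1. A Groebner basis of the Jacobian ideal J(f) in C{u,v,w} is {-u + v^3 + v, u^2 - v^2, u*v - v^2, w}; counting standard monomials gives mu = 4. Corank 1: A-series; mu = 4 gives A_4.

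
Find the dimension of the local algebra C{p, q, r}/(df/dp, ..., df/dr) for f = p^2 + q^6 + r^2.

5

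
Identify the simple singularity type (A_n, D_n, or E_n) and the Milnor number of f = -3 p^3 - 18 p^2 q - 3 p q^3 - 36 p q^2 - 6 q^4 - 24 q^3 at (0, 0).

Type E_{7}, Milnor number mu = 7.

The Hessian of f at 0 has rank 0. Corank 2; j^3 = -3*(p + 2*q)^3 is a perfect cube, so E-series; the 4-jet and mu = 7 give E_7.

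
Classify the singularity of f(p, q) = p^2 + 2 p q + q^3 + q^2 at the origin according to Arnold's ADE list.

A_2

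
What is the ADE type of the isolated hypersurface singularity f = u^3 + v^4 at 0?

The Hessian of f at 0 is [[0, 0], [0, 0]] with rank 0, so corank 2. A Groebner basis of the Jacobian ideal J(f) in C{u,v} is {v^3, u^2}; counting standard monomials gives mu = 6. Corank 2; j^3 = u^3 is a perfect cube, so E-series; the 4-jet and mu = 6 give E_6.

E_{6}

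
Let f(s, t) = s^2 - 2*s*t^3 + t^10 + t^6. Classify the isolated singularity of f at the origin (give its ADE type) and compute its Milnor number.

Type A_{9}, Milnor number mu = 9.

The Hessian of f at 0 is [[2, 0], [0, 0]] with rank 1, so corank 1. A Groebner basis of the Jacobian ideal J(f) in C{s,t} is {s^3, -s + t^3}; counting standard monomials gives mu = 9. Corank 1: A-series; mu = 9 gives A_9.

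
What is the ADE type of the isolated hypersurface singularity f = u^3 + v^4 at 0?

E6

The Hessian of f at 0 has rank 0. Corank 2; j^3 = u^3 is a perfect cube, so E-series; the 4-jet and mu = 6 give E_6.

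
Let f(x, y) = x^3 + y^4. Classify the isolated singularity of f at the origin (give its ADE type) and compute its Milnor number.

The Hessian of f at 0 has rank 0. Corank 2; j^3 = x^3 is a perfect cube, so E-series; the 4-jet and mu = 6 give E_6.

Type E_6, Milnor number mu = 6.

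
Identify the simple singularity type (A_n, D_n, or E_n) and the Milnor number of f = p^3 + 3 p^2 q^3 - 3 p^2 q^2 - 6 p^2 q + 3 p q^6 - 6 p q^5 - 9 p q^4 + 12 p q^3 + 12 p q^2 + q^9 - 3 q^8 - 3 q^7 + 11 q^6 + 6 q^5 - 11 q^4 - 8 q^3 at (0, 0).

The Hessian of f at 0 is [[0, 0], [0, 0]] with rank 0, so corank 2. A Groebner basis of the Jacobian ideal J(f) in C{p,q} is {p^3 - 6*p^2 + 24*p*q - 24*q^2, p^2*q - 2*p^2 + 8*p*q - 8*q^2, -p^2/2 + p*q^2 + 2*p*q - 2*q^2, q^3}; counting standard monomials gives mu = 6. Corank 2; j^3 = (p - 2*q)^3 is a perfect cube, so E-series; the 4-jet and mu = 6 give E_6.

Type E_{6}, Milnor number mu = 6.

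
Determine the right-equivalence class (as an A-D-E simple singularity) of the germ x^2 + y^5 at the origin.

A_4

The Hessian of f at 0 has rank 1. Corank 1: A-series; mu = 4 gives A_4.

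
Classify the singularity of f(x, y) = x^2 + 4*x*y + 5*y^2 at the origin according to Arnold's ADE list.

A_1

The Hessian of f at 0 has rank 2. Corank 0: nondegenerate Morse point, so A_1.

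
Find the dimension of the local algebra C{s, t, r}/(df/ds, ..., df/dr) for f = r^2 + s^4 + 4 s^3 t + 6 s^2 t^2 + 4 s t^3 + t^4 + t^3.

The Hessian of f at 0 is [[0, 0, 0], [0, 0, 0], [0, 0, 2]] with rank 1, so corank 2. A Groebner basis of the Jacobian ideal J(f) in C{s,t,r} is {s^3 + 3*s^2*t, t^2, r}; counting standard monomials gives mu = 6. Corank 2; j^3 = t^3 is a perfect cube, so E-series; the 4-jet and mu = 6 give E_6.

6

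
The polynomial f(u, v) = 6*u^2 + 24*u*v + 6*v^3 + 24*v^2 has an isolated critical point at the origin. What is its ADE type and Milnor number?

Type A_{2}, Milnor number mu = 2.

The Hessian of f at 0 has rank 1. Corank 1: A-series; mu = 2 gives A_2.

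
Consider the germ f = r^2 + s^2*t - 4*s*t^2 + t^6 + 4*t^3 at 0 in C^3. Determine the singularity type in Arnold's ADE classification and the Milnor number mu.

The Hessian of f at 0 has rank 1. Corank 2; j^3 = t*(s - 2*t)^2 has shape L^2 M (L != M), so D-series; mu = 7 gives D_7.

Type D_{7}, Milnor number mu = 7.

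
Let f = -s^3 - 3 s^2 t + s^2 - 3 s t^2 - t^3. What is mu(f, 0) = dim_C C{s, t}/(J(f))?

2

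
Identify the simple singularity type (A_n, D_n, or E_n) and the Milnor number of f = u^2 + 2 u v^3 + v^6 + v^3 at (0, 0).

Type A2, Milnor number mu = 2.

The Hessian of f at 0 has rank 1. Corank 1: A-series; mu = 2 gives A_2.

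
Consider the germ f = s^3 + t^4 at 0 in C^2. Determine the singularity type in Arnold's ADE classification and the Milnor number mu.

The Hessian of f at 0 has rank 0. Corank 2; j^3 = s^3 is a perfect cube, so E-series; the 4-jet and mu = 6 give E_6.

Type E6, Milnor number mu = 6.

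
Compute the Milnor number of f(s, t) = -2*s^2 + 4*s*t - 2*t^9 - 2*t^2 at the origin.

8

The Hessian of f at 0 has rank 1. Corank 1: A-series; mu = 8 gives A_8.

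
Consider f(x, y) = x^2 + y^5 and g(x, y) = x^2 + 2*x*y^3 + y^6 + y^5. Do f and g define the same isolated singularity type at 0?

The Hessian of f at 0 has rank 1. Corank 1: A-series; mu = 4 gives A_4. The Hessian of g at 0 has rank 1. Corank 1: A-series; mu = 4 gives A_4. Both have type A_4, hence right-equivalent.

Yes.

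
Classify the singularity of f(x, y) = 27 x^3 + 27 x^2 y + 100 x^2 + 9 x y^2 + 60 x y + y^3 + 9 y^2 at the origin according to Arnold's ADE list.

A2

The Hessian of f at 0 has rank 1. Corank 1: A-series; mu = 2 gives A_2.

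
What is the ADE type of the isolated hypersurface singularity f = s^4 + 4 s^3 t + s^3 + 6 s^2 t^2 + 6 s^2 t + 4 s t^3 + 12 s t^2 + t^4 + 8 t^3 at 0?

E_6

The Hessian of f at 0 is [[0, 0], [0, 0]] with rank 0, so corank 2. A Groebner basis of the Jacobian ideal J(f) in C{s,t} is {t^4, s*t^2 + 5*t^3/3, s^2 + 4*s*t + 4*t^2}; counting standard monomials gives mu = 6. Corank 2; j^3 = (s + 2*t)^3 is a perfect cube, so E-series; the 4-jet and mu = 6 give E_6.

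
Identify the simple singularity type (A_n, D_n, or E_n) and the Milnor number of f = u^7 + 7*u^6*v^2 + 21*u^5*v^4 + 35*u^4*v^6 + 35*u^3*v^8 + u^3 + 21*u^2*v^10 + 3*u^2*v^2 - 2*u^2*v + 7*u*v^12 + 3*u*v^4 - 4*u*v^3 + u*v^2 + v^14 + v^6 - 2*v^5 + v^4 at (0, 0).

Type D8, Milnor number mu = 8.

The Hessian of f at 0 is [[0, 0], [0, 0]] with rank 0, so corank 2. A Groebner basis of the Jacobian ideal J(f) in C{u,v} is {-u^2 + u*v + v^4 - v^3, u^3 - 3*u^2*v - 3*u^2 + 22*u*v/7 - 6*v^3/7 - v^2/7, u^2 + u*v^2 - u*v}; counting standard monomials gives mu = 8. Corank 2; j^3 = u*(u - v)^2 has shape L^2 M (L != M), so D-series; mu = 8 gives D_8.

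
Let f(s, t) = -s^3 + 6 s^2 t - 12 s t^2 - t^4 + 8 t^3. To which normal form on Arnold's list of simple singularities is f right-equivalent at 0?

E_{6}

The Hessian of f at 0 is [[0, 0], [0, 0]] with rank 0, so corank 2. A Groebner basis of the Jacobian ideal J(f) in C{s,t} is {t^3, s^2 - 4*s*t + 4*t^2}; counting standard monomials gives mu = 6. Corank 2; j^3 = -(s - 2*t)^3 is a perfect cube, so E-series; the 4-jet and mu = 6 give E_6.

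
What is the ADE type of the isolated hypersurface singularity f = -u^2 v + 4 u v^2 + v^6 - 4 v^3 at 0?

The Hessian of f at 0 has rank 0. Corank 2; j^3 = -v*(u - 2*v)^2 has shape L^2 M (L != M), so D-series; mu = 7 gives D_7.

D_{7}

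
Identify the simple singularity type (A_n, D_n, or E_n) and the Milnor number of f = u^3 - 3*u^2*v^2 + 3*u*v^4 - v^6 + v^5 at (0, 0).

Type E_8, Milnor number mu = 8.

The Hessian of f at 0 has rank 0. Corank 2; j^3 = u^3 is a perfect cube, so E-series; the 5-jet and mu = 8 give E_8.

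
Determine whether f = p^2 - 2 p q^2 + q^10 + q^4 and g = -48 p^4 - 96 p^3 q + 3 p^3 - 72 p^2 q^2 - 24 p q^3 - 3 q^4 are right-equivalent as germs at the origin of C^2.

No.

The Hessian of f at 0 has rank 1. Corank 1: A-series; mu = 9 gives A_9. The Hessian of g at 0 has rank 0. Corank 2; j^3 = 3*p^3 is a perfect cube, so E-series; the 4-jet and mu = 6 give E_6. f is A_9 but g is E_6, hence not right-equivalent.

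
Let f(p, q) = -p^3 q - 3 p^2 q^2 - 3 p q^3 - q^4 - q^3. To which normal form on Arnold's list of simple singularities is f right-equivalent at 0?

E_{7}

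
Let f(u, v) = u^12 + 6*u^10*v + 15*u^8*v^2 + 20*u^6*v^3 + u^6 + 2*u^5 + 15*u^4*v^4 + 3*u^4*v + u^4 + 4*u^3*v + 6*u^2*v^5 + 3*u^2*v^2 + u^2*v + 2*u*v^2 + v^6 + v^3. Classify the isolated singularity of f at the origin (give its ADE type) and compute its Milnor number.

Type D_7, Milnor number mu = 7.

The Hessian of f at 0 has rank 0. Corank 2; j^3 = v*(u + v)^2 has shape L^2 M (L != M), so D-series; mu = 7 gives D_7.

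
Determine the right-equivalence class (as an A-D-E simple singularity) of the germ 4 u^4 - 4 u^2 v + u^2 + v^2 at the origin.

The Hessian of f at 0 is [[2, 0], [0, 2]] with rank 2, so corank 0. A Groebner basis of the Jacobian ideal J(f) in C{u,v} is {u, v}; counting standard monomials gives mu = 1. Corank 0: nondegenerate Morse point, so A_1.

A_{1}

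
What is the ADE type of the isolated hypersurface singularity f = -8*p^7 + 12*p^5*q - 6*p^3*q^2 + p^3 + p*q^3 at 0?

The Hessian of f at 0 has rank 0. Corank 2; j^3 = p^3 is a perfect cube, so E-series; the 4-jet and mu = 7 give E_7.

E_{7}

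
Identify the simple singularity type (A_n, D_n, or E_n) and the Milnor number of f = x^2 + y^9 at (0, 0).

The Hessian of f at 0 has rank 1. Corank 1: A-series; mu = 8 gives A_8.

Type A8, Milnor number mu = 8.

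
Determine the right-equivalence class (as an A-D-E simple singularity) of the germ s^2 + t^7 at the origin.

A_{6}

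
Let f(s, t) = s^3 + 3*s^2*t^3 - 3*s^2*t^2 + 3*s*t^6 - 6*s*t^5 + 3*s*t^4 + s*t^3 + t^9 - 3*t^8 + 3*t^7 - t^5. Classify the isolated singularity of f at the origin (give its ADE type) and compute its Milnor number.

Type E7, Milnor number mu = 7.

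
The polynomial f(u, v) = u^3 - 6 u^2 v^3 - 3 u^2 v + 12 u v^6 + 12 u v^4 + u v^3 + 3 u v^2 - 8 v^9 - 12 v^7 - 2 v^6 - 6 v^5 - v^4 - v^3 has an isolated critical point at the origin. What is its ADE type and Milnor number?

Type E_{7}, Milnor number mu = 7.

The Hessian of f at 0 is [[0, 0], [0, 0]] with rank 0, so corank 2. A Groebner basis of the Jacobian ideal J(f) in C{u,v} is {u^3 - 3*u^2*v - 6*u^2 + 12*u*v - 6*v^2, 3*u^2 + u*v^2 - 6*u*v + 3*v^2, 3*u^2 - 6*u*v + v^3 + 3*v^2}; counting standard monomials gives mu = 7. Corank 2; j^3 = (u - v)^3 is a perfect cube, so E-series; the 4-jet and mu = 7 give E_7.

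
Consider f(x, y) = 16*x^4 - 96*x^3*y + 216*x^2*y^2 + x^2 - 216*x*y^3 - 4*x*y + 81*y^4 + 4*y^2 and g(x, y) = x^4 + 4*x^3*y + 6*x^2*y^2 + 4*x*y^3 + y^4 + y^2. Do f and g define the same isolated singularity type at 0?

Yes.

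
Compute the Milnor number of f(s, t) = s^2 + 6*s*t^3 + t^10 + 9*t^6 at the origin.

The Hessian of f at 0 is [[2, 0], [0, 0]] with rank 1, so corank 1. A Groebner basis of the Jacobian ideal J(f) in C{s,t} is {s^3, s/3 + t^3}; counting standard monomials gives mu = 9. Corank 1: A-series; mu = 9 gives A_9.

9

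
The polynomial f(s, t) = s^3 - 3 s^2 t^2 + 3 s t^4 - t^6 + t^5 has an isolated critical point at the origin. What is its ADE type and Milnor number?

Type E8, Milnor number mu = 8.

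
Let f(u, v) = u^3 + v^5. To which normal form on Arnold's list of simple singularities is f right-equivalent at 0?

E_{8}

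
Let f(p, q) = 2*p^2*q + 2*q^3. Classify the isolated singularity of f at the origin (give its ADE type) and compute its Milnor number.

The Hessian of f at 0 has rank 0. Corank 2; j^3 = 2*q*(p^2 + q^2) splits into three distinct lines over C (the quadratic factor has nonzero discriminant), so D_4.

Type D4, Milnor number mu = 4.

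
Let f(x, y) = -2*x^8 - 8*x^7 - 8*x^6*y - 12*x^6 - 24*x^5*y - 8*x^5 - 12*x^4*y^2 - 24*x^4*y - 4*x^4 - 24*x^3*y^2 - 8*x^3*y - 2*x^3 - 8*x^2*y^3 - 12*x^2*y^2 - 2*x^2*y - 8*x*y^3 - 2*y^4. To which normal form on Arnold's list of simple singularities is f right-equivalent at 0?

D_{5}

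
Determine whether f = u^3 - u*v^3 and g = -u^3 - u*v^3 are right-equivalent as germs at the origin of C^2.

The Hessian of f at 0 has rank 0. Corank 2; j^3 = u^3 is a perfect cube, so E-series; the 4-jet and mu = 7 give E_7. The Hessian of g at 0 has rank 0. Corank 2; j^3 = -u^3 is a perfect cube, so E-series; the 4-jet and mu = 7 give E_7. Both have type E_7, hence right-equivalent.

Yes.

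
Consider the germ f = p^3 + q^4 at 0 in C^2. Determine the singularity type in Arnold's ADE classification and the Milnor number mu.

Type E6, Milnor number mu = 6.

The Hessian of f at 0 is [[0, 0], [0, 0]] with rank 0, so corank 2. A Groebner basis of the Jacobian ideal J(f) in C{p,q} is {q^3, p^2}; counting standard monomials gives mu = 6. Corank 2; j^3 = p^3 is a perfect cube, so E-series; the 4-jet and mu = 6 give E_6.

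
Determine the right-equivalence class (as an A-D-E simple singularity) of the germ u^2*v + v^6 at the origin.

D_7

The Hessian of f at 0 is [[0, 0], [0, 0]] with rank 0, so corank 2. A Groebner basis of the Jacobian ideal J(f) in C{u,v} is {u^2/6 + v^5, u^3, u*v}; counting standard monomials gives mu = 7. Corank 2; j^3 = u^2*v has shape L^2 M (L != M), so D-series; mu = 7 gives D_7.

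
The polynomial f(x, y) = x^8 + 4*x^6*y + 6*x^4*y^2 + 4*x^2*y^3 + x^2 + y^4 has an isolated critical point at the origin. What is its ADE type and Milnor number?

Type A_{3}, Milnor number mu = 3.

The Hessian of f at 0 has rank 1. Corank 1: A-series; mu = 3 gives A_3.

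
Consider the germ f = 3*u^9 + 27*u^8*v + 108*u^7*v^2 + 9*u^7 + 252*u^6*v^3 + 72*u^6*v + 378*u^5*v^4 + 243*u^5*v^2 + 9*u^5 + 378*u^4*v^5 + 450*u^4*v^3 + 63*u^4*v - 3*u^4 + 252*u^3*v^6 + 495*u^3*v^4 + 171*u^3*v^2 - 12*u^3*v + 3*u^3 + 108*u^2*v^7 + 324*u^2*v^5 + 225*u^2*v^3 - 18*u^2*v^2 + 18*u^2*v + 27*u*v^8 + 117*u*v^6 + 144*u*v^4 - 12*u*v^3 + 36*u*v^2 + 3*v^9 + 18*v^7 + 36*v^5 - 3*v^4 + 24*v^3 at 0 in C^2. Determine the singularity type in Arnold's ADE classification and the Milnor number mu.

Type E6, Milnor number mu = 6.

The Hessian of f at 0 is [[0, 0], [0, 0]] with rank 0, so corank 2. A Groebner basis of the Jacobian ideal J(f) in C{u,v} is {v^4, u*v^2 + 5*v^3/3, u^2 + 4*u*v + 4*v^2}; counting standard monomials gives mu = 6. Corank 2; j^3 = 3*(u + 2*v)^3 is a perfect cube, so E-series; the 4-jet and mu = 6 give E_6.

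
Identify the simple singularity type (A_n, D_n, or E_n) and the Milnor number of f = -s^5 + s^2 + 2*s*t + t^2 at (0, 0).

Type A4, Milnor number mu = 4.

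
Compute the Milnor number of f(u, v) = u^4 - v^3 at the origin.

The Hessian of f at 0 has rank 0. Corank 2; j^3 = -v^3 is a perfect cube, so E-series; the 4-jet and mu = 6 give E_6.

6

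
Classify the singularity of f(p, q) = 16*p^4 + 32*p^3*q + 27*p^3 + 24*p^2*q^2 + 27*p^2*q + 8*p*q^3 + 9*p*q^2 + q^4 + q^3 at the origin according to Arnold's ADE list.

E_{6}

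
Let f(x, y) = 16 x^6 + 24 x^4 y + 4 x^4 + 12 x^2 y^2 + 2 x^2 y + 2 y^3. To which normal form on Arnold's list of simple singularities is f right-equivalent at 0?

The Hessian of f at 0 is [[0, 0], [0, 0]] with rank 0, so corank 2. A Groebner basis of the Jacobian ideal J(f) in C{x,y} is {y^3, x^2 + 3*y^2, x*y}; counting standard monomials gives mu = 4. Corank 2; j^3 = 2*y*(x^2 + y^2) splits into three distinct lines over C (the quadratic factor has nonzero discriminant), so D_4.

D_{4}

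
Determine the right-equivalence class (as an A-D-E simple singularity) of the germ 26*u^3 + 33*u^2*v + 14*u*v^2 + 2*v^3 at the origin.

D4

The Hessian of f at 0 has rank 0. Corank 2; j^3 = (2*u + v)*(13*u^2 + 10*u*v + 2*v^2) splits into three distinct lines over C (the quadratic factor has nonzero discriminant), so D_4.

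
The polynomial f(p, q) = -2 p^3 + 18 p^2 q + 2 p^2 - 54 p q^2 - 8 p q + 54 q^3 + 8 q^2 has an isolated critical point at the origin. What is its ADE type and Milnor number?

Type A_{2}, Milnor number mu = 2.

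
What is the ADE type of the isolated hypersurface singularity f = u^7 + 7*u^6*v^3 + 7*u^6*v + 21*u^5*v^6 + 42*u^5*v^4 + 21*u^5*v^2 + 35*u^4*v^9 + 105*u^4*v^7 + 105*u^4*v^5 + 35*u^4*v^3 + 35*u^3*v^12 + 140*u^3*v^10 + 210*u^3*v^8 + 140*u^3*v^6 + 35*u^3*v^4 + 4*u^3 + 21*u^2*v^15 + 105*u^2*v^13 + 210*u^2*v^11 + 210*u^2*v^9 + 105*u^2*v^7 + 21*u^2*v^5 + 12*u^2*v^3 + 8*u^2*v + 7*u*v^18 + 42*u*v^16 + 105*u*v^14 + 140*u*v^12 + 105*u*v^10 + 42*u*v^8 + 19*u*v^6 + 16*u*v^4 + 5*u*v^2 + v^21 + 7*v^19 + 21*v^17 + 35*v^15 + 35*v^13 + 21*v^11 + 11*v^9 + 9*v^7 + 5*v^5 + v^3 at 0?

D8

The Hessian of f at 0 is [[0, 0], [0, 0]] with rank 0, so corank 2. A Groebner basis of the Jacobian ideal J(f) in C{u,v} is {263*u^2/249 + u*v^3 + 277*u*v/498 + 7*v^2/498, -14*u^2/249 + 235*u*v/249 + v^4 + 121*v^2/249, u^3 - 3*u*v^2/4 - v^3/4, u^2*v + u*v^2 + v^3/4}; counting standard monomials gives mu = 8. Corank 2; j^3 = (u + v)*(2*u + v)^2 has shape L^2 M (L != M), so D-series; mu = 8 gives D_8.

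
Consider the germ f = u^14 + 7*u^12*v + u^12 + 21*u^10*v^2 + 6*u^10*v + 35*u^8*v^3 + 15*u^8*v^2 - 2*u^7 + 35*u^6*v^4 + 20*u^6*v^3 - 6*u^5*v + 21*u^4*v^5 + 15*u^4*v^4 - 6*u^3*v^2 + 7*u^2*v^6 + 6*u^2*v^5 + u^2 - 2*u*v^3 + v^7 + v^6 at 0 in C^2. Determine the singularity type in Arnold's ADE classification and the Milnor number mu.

Type A_6, Milnor number mu = 6.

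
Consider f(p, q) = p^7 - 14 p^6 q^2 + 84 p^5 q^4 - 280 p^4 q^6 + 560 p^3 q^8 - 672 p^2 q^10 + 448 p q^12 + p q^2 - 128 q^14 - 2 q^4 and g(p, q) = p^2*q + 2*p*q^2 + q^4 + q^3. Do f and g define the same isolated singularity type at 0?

No.

The Hessian of f at 0 has rank 0. Corank 2; j^3 = p*q^2 has shape L^2 M (L != M), so D-series; mu = 8 gives D_8. The Hessian of g at 0 has rank 0. Corank 2; j^3 = q*(p + q)^2 has shape L^2 M (L != M), so D-series; mu = 5 gives D_5. f is D_8 but g is D_5, hence not right-equivalent.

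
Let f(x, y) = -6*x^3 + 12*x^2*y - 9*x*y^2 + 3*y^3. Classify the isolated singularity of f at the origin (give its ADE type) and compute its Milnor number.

The Hessian of f at 0 has rank 0. Corank 2; j^3 = -3*(x - y)*(2*x^2 - 2*x*y + y^2) splits into three distinct lines over C (the quadratic factor has nonzero discriminant), so D_4.

Type D_4, Milnor number mu = 4.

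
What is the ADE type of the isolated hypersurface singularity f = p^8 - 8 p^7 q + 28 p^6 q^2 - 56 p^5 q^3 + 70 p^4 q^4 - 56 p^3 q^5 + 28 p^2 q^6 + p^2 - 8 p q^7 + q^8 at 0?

A_7

The Hessian of f at 0 has rank 1. Corank 1: A-series; mu = 7 gives A_7.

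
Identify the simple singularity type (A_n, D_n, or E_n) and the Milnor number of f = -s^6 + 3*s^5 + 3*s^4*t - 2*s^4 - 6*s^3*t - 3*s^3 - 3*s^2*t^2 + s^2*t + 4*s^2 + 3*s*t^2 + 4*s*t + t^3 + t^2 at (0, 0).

Type A_{2}, Milnor number mu = 2.

The Hessian of f at 0 has rank 1. Corank 1: A-series; mu = 2 gives A_2.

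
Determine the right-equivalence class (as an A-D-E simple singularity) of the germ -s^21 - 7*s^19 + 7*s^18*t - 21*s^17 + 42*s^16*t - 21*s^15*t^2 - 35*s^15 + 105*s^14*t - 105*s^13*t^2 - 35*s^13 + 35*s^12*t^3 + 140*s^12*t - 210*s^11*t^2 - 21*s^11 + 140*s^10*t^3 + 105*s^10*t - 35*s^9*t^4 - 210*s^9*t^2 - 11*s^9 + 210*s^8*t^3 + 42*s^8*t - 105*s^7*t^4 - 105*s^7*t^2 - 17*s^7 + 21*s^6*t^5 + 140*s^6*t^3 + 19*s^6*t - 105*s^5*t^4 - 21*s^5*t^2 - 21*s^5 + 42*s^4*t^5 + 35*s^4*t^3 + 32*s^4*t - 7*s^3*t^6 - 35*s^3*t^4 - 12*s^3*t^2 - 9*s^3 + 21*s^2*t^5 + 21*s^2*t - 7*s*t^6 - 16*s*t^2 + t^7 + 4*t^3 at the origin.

The Hessian of f at 0 has rank 0. Corank 2; j^3 = -(s - t)*(3*s - 2*t)^2 has shape L^2 M (L != M), so D-series; mu = 8 gives D_8.

D_8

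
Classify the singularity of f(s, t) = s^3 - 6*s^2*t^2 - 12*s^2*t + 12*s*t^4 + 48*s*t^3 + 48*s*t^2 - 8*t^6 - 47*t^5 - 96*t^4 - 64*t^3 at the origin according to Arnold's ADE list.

E_8

The Hessian of f at 0 has rank 0. Corank 2; j^3 = (s - 4*t)^3 is a perfect cube, so E-series; the 5-jet and mu = 8 give E_8.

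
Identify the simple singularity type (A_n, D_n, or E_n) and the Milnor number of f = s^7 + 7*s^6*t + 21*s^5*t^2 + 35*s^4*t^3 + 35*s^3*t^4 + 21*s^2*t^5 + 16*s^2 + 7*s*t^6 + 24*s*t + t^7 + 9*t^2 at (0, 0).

Type A_6, Milnor number mu = 6.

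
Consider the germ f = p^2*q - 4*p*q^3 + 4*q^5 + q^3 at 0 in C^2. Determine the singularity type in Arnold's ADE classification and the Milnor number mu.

The Hessian of f at 0 has rank 0. Corank 2; j^3 = q*(p^2 + q^2) splits into three distinct lines over C (the quadratic factor has nonzero discriminant), so D_4.

Type D_4, Milnor number mu = 4.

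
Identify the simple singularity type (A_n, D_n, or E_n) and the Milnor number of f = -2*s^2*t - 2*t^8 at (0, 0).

The Hessian of f at 0 is [[0, 0], [0, 0]] with rank 0, so corank 2. A Groebner basis of the Jacobian ideal J(f) in C{s,t} is {s^2/8 + t^7, s^3, s*t}; counting standard monomials gives mu = 9. Corank 2; j^3 = -2*s^2*t has shape L^2 M (L != M), so D-series; mu = 9 gives D_9.

Type D9, Milnor number mu = 9.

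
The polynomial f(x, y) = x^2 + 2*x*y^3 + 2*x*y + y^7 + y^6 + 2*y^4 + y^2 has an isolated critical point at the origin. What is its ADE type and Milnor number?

Type A_{6}, Milnor number mu = 6.

The Hessian of f at 0 is [[2, 2], [2, 2]] with rank 1, so corank 1. A Groebner basis of the Jacobian ideal J(f) in C{x,y} is {x + y^3 + y, x^2 + 2*x*y + y^2}; counting standard monomials gives mu = 6. Corank 1: A-series; mu = 6 gives A_6.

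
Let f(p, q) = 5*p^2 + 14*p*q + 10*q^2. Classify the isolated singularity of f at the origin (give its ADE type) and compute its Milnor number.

Type A_1, Milnor number mu = 1.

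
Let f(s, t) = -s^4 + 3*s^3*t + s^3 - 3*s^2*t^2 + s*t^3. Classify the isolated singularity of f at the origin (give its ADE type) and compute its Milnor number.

Type E7, Milnor number mu = 7.

The Hessian of f at 0 has rank 0. Corank 2; j^3 = s^3 is a perfect cube, so E-series; the 4-jet and mu = 7 give E_7.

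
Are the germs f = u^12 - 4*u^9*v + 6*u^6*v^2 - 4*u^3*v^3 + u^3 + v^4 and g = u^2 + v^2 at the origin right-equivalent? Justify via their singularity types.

The Hessian of f at 0 has rank 0. Corank 2; j^3 = u^3 is a perfect cube, so E-series; the 4-jet and mu = 6 give E_6. The Hessian of g at 0 has rank 2. Corank 0: nondegenerate Morse point, so A_1. f is E_6 but g is A_1, hence not right-equivalent.

No.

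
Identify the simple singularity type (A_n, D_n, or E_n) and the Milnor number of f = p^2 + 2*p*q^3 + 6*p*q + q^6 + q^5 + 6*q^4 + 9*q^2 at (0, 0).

The Hessian of f at 0 is [[2, 6], [6, 18]] with rank 1, so corank 1. A Groebner basis of the Jacobian ideal J(f) in C{p,q} is {p + q^3 + 3*q, p^2 - 9*q^2, p*q + 3*q^2}; counting standard monomials gives mu = 4. Corank 1: A-series; mu = 4 gives A_4.

Type A_4, Milnor number mu = 4.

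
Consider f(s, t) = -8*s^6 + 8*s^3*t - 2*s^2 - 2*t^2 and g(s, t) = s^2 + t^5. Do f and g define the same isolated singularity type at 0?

The Hessian of f at 0 has rank 2. Corank 0: nondegenerate Morse point, so A_1. The Hessian of g at 0 has rank 1. Corank 1: A-series; mu = 4 gives A_4. f is A_1 but g is A_4, hence not right-equivalent.

No.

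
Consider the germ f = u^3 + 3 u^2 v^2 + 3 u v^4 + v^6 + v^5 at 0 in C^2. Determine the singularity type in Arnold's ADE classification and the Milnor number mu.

The Hessian of f at 0 has rank 0. Corank 2; j^3 = u^3 is a perfect cube, so E-series; the 5-jet and mu = 8 give E_8.

Type E8, Milnor number mu = 8.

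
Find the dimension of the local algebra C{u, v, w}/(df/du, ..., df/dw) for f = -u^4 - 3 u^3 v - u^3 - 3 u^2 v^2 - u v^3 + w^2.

7

The Hessian of f at 0 is [[0, 0, 0], [0, 0, 0], [0, 0, 2]] with rank 1, so corank 2. A Groebner basis of the Jacobian ideal J(f) in C{u,v,w} is {3*u^2 + v^4 + v^3, u^3, u^2*v - u^2 - v^3/3, 2*u^2 + u*v^2 + 2*v^3/3, w}; counting standard monomials gives mu = 7. Corank 2; j^3 = -u^3 is a perfect cube, so E-series; the 4-jet and mu = 7 give E_7.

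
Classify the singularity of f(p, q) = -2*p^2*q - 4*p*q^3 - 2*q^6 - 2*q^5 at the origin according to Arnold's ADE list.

D_{7}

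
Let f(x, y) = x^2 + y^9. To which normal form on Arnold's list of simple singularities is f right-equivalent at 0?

A_8

The Hessian of f at 0 is [[2, 0], [0, 0]] with rank 1, so corank 1. A Groebner basis of the Jacobian ideal J(f) in C{x,y} is {y^8, x}; counting standard monomials gives mu = 8. Corank 1: A-series; mu = 8 gives A_8.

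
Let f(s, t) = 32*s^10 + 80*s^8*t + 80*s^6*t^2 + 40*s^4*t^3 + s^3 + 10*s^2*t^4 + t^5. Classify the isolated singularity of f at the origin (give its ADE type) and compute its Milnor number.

The Hessian of f at 0 has rank 0. Corank 2; j^3 = s^3 is a perfect cube, so E-series; the 5-jet and mu = 8 give E_8.

Type E_{8}, Milnor number mu = 8.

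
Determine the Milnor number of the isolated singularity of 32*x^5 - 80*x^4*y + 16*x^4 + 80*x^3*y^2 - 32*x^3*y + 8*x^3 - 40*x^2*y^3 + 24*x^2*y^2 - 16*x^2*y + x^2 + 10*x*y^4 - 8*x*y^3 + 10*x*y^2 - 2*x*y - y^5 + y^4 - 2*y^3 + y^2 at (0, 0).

4

The Hessian of f at 0 has rank 1. Corank 1: A-series; mu = 4 gives A_4.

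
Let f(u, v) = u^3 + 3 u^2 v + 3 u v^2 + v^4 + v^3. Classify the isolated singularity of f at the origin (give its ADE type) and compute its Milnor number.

The Hessian of f at 0 has rank 0. Corank 2; j^3 = (u + v)^3 is a perfect cube, so E-series; the 4-jet and mu = 6 give E_6.

Type E_{6}, Milnor number mu = 6.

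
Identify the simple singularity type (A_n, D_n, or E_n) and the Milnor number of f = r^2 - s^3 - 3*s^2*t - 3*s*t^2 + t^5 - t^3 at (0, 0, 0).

The Hessian of f at 0 has rank 1. Corank 2; j^3 = -(s + t)^3 is a perfect cube, so E-series; the 5-jet and mu = 8 give E_8.

Type E8, Milnor number mu = 8.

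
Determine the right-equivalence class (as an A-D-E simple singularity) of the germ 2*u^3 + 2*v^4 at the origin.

E_6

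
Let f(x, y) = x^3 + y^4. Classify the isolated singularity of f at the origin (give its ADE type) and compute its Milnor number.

Type E_6, Milnor number mu = 6.

The Hessian of f at 0 is [[0, 0], [0, 0]] with rank 0, so corank 2. A Groebner basis of the Jacobian ideal J(f) in C{x,y} is {y^3, x^2}; counting standard monomials gives mu = 6. Corank 2; j^3 = x^3 is a perfect cube, so E-series; the 4-jet and mu = 6 give E_6.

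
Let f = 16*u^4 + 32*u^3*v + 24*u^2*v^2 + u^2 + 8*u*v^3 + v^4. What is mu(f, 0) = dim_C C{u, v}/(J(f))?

The Hessian of f at 0 has rank 1. Corank 1: A-series; mu = 3 gives A_3.

3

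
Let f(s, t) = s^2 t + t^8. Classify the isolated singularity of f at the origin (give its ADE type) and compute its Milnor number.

Type D9, Milnor number mu = 9.

The Hessian of f at 0 has rank 0. Corank 2; j^3 = s^2*t has shape L^2 M (L != M), so D-series; mu = 9 gives D_9.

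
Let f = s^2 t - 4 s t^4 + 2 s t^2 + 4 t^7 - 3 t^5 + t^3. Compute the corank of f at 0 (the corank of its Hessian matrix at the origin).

2

Hessian at 0 has rank 0.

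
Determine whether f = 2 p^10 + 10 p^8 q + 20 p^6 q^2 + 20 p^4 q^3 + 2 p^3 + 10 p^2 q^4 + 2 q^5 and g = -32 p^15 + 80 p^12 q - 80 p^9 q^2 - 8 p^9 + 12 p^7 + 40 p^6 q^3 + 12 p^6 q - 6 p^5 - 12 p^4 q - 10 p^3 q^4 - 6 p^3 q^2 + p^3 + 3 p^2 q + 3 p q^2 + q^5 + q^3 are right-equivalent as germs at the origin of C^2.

Yes.

The Hessian of f at 0 has rank 0. Corank 2; j^3 = 2*p^3 is a perfect cube, so E-series; the 5-jet and mu = 8 give E_8. The Hessian of g at 0 has rank 0. Corank 2; j^3 = (p + q)^3 is a perfect cube, so E-series; the 5-jet and mu = 8 give E_8. Both have type E_8, hence right-equivalent.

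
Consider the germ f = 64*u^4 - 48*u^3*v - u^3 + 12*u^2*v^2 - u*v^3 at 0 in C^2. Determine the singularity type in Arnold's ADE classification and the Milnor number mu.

Type E_7, Milnor number mu = 7.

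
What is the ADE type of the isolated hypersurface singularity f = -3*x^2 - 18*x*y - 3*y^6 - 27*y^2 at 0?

A5

The Hessian of f at 0 has rank 1. Corank 1: A-series; mu = 5 gives A_5.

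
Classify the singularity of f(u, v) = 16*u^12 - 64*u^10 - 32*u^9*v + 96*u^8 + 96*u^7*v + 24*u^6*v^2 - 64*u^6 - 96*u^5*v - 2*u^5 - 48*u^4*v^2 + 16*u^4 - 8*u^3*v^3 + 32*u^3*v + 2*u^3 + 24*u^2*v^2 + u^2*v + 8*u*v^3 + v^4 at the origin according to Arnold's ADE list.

The Hessian of f at 0 is [[0, 0], [0, 0]] with rank 0, so corank 2. A Groebner basis of the Jacobian ideal J(f) in C{u,v} is {u*v^2, -u*v/8 + v^3, u^2 + u*v/2}; counting standard monomials gives mu = 5. Corank 2; j^3 = u^2*(2*u + v) has shape L^2 M (L != M), so D-series; mu = 5 gives D_5.

D5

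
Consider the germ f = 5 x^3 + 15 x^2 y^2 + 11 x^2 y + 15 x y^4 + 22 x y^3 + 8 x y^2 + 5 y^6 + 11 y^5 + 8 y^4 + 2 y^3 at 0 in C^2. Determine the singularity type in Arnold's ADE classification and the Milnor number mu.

The Hessian of f at 0 is [[0, 0], [0, 0]] with rank 0, so corank 2. A Groebner basis of the Jacobian ideal J(f) in C{x,y} is {y^3, x^2 + 2*y^2, x*y - y^2}; counting standard monomials gives mu = 4. Corank 2; j^3 = (x + y)*(5*x^2 + 6*x*y + 2*y^2) splits into three distinct lines over C (the quadratic factor has nonzero discriminant), so D_4.

Type D_4, Milnor number mu = 4.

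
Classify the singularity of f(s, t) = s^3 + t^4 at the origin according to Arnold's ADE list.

E_6

The Hessian of f at 0 has rank 0. Corank 2; j^3 = s^3 is a perfect cube, so E-series; the 4-jet and mu = 6 give E_6.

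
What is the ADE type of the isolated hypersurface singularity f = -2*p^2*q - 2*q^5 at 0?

D_6

The Hessian of f at 0 is [[0, 0], [0, 0]] with rank 0, so corank 2. A Groebner basis of the Jacobian ideal J(f) in C{p,q} is {p^2/5 + q^4, p^3, p*q}; counting standard monomials gives mu = 6. Corank 2; j^3 = -2*p^2*q has shape L^2 M (L != M), so D-series; mu = 6 gives D_6.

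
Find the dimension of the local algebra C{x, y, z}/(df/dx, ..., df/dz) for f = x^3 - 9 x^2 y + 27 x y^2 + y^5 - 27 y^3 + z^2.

8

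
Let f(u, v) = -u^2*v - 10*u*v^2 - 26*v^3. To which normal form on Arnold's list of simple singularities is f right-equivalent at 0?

The Hessian of f at 0 has rank 0. Corank 2; j^3 = -v*(u^2 + 10*u*v + 26*v^2) splits into three distinct lines over C (the quadratic factor has nonzero discriminant), so D_4.

D_4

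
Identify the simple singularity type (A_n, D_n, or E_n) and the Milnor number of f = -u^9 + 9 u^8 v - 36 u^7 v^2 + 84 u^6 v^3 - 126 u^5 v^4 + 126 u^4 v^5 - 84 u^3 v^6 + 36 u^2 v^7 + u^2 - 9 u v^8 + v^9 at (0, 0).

The Hessian of f at 0 is [[2, 0], [0, 0]] with rank 1, so corank 1. A Groebner basis of the Jacobian ideal J(f) in C{u,v} is {v^8, u}; counting standard monomials gives mu = 8. Corank 1: A-series; mu = 8 gives A_8.

Type A8, Milnor number mu = 8.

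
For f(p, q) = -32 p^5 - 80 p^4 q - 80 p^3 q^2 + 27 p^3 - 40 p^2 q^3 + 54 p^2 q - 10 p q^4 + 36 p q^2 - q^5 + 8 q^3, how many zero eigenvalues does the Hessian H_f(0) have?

2

The Hessian at 0 is [[0, 0], [0, 0]] of rank 0; hence corank 2.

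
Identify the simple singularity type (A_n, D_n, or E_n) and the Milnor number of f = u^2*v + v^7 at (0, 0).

Type D8, Milnor number mu = 8.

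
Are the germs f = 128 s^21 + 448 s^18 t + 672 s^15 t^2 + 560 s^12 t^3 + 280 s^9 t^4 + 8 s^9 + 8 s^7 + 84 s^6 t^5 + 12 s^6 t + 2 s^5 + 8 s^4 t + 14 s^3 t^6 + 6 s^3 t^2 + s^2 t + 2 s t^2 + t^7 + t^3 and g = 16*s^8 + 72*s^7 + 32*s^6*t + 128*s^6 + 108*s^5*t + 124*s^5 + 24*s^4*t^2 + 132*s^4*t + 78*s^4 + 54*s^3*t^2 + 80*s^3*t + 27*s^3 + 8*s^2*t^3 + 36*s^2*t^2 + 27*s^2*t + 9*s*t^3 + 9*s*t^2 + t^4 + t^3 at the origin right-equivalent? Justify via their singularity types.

No.

The Hessian of f at 0 has rank 0. Corank 2; j^3 = t*(s + t)^2 has shape L^2 M (L != M), so D-series; mu = 8 gives D_8. The Hessian of g at 0 has rank 0. Corank 2; j^3 = (3*s + t)^3 is a perfect cube, so E-series; the 4-jet and mu = 7 give E_7. f is D_8 but g is E_7, hence not right-equivalent.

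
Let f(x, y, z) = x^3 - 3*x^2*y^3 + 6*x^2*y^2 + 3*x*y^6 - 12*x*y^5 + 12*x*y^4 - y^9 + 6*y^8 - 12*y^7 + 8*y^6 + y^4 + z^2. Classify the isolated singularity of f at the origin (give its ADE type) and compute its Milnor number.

Type E_{6}, Milnor number mu = 6.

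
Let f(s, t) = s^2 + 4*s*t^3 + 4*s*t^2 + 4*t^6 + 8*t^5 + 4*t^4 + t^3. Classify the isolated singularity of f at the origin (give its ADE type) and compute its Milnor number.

The Hessian of f at 0 has rank 1. Corank 1: A-series; mu = 2 gives A_2.

Type A2, Milnor number mu = 2.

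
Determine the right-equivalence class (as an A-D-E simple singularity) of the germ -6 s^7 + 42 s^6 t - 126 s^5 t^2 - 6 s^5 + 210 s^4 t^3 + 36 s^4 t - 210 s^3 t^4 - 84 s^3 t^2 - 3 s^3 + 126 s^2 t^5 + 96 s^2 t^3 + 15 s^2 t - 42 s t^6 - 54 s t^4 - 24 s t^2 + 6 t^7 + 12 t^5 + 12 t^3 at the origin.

D_8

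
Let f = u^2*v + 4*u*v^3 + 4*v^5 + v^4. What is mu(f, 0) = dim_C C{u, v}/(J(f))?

5

The Hessian of f at 0 has rank 0. Corank 2; j^3 = u^2*v has shape L^2 M (L != M), so D-series; mu = 5 gives D_5.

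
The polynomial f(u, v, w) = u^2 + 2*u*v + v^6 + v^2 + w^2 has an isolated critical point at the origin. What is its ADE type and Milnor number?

Type A5, Milnor number mu = 5.

The Hessian of f at 0 is [[2, 2, 0], [2, 2, 0], [0, 0, 2]] with rank 2, so corank 1. A Groebner basis of the Jacobian ideal J(f) in C{u,v,w} is {v^5, u + v, w}; counting standard monomials gives mu = 5. Corank 1: A-series; mu = 5 gives A_5.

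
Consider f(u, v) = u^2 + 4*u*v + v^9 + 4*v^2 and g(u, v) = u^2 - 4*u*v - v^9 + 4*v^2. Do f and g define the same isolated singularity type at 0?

The Hessian of f at 0 has rank 1. Corank 1: A-series; mu = 8 gives A_8. The Hessian of g at 0 has rank 1. Corank 1: A-series; mu = 8 gives A_8. Both have type A_8, hence right-equivalent.

Yes.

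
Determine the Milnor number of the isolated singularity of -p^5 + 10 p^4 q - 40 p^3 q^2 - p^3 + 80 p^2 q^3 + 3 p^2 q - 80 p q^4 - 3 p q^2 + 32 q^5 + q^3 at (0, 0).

The Hessian of f at 0 has rank 0. Corank 2; j^3 = -(p - q)^3 is a perfect cube, so E-series; the 5-jet and mu = 8 give E_8.

8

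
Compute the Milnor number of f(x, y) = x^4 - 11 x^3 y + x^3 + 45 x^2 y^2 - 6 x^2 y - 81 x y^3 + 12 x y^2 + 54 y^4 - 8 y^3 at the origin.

7

The Hessian of f at 0 is [[0, 0], [0, 0]] with rank 0, so corank 2. A Groebner basis of the Jacobian ideal J(f) in C{x,y} is {3*x^2 - 12*x*y + y^4 - y^3 + 12*y^2, x^3 + 30*x^2 - 120*x*y - 18*y^3 + 120*y^2, x^2*y + 9*x^2 - 36*x*y - 7*y^3 + 36*y^2, 2*x^2 + x*y^2 - 8*x*y - 8*y^3/3 + 8*y^2}; counting standard monomials gives mu = 7. Corank 2; j^3 = (x - 2*y)^3 is a perfect cube, so E-series; the 4-jet and mu = 7 give E_7.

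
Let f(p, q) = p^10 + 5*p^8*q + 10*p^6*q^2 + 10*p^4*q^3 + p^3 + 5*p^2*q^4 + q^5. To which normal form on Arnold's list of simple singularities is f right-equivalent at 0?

The Hessian of f at 0 is [[0, 0], [0, 0]] with rank 0, so corank 2. A Groebner basis of the Jacobian ideal J(f) in C{p,q} is {q^4, p^2}; counting standard monomials gives mu = 8. Corank 2; j^3 = p^3 is a perfect cube, so E-series; the 5-jet and mu = 8 give E_8.

E_8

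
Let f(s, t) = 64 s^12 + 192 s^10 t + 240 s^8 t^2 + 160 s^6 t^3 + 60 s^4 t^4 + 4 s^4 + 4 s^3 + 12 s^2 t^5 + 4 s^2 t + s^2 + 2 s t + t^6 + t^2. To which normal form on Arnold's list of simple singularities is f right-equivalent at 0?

A5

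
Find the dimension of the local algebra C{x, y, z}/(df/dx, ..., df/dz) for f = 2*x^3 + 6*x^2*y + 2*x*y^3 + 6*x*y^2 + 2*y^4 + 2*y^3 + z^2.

7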